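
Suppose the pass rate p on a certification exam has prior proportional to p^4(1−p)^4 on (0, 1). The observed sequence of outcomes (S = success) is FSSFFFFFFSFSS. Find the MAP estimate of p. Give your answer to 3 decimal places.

p̂_MAP = 0.429

The prior density ∝ p^4(1−p)^4 is the kernel of Beta(5, 5).
Data: 5 successes in 13 trials (from the sequence). The binomial likelihood contributes p^5(1−p)^8, so the posterior is Beta(5+5, 5+8) = Beta(10, 13).
For Beta(a, b) with a, b > 1 the mode is (a−1)/(a+b−2) = 9/21 ≈ 0.429.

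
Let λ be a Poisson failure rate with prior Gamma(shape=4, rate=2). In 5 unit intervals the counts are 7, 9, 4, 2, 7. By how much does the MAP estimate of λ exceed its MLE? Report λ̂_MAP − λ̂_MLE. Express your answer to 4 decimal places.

Σxᵢ = 29. Posterior is Gamma(33, 7); MAP = (33−1)/7 = 32/7 ≈ 4.57143.
MLE = x̄ = 29/5 ≈ 5.80000.
Difference = 32/7 − 29/5 = -43/35 ≈ -1.2286.

MAP − MLE = -1.2286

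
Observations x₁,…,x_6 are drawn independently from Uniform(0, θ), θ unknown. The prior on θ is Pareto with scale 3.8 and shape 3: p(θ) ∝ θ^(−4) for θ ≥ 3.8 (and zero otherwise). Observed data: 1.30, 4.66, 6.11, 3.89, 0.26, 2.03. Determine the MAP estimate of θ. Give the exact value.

The Uniform(0, θ) likelihood is θ^(−n) for θ ≥ max(xᵢ), zero otherwise. Here max(xᵢ) = 6.11.
Posterior ∝ θ^(−4) · θ^(−6) = θ^(−10) on θ ≥ max(3.8, 6.11) = 6.11.
This density is strictly decreasing in θ, so the posterior mode lies at the lower boundary of the support.

θ̂_MAP = 6.11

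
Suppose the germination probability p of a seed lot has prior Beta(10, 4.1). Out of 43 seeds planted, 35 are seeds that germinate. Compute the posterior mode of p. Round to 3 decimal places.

Prior: Beta(10, 4.1).
Data: 35 successes in 43 trials. The binomial likelihood contributes p^35(1−p)^8, so the posterior is Beta(10+35, 4.1+8) = Beta(45, 12.1).
For Beta(a, b) with a, b > 1 the mode is (a−1)/(a+b−2) = 44/55.1 ≈ 0.799.

p̂_MAP = 0.799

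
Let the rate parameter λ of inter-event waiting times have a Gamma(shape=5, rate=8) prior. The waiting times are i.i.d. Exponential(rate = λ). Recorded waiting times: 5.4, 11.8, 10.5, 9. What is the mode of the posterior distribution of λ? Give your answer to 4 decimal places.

λ̂_MAP = 0.1790

The Exponential(rate=λ) likelihood is ∝ λ^n e^(−λΣtᵢ). Here n = 4 and Σtᵢ = 5.4 + 11.8 + 10.5 + 9 = 36.7.
Posterior ∝ λ^4e^(−8λ) · λ^4e^(−36.7λ) = λ^8e^(−44.7λ), i.e. Gamma(9, 44.7).
Mode = (a−1)/b = 8/44.7 ≈ 0.1790.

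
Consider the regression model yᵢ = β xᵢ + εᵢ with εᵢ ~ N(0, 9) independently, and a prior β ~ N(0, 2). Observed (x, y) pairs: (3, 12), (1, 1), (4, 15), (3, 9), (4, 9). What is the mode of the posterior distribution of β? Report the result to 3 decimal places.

log p(β | y) = −Σ(yᵢ − βxᵢ)²/(2·9) − β²/(2·2) + const.
Setting the derivative to zero: Σxᵢ(yᵢ − βxᵢ)/9 − β/2 = 0, so β = Σxᵢyᵢ / (Σxᵢ² + σ²/τ²).
Σxᵢyᵢ = 3·12 + 1·1 + 4·15 + 3·9 + 4·9 = 160; Σxᵢ² = 51; σ²/τ² = 4.5.
β̂_MAP = 160 / (51 + 4.5) = 160/55.5 ≈ 2.883.

β̂_MAP = 2.883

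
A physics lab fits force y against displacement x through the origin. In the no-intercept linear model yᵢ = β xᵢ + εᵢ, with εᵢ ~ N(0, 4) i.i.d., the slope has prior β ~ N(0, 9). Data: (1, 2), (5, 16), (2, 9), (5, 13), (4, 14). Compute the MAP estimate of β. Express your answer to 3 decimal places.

log p(β | y) = −Σ(yᵢ − βxᵢ)²/(2·4) − β²/(2·9) + const.
Setting the derivative to zero: Σxᵢ(yᵢ − βxᵢ)/4 − β/9 = 0, so β = Σxᵢyᵢ / (Σxᵢ² + σ²/τ²).
Σxᵢyᵢ = 1·2 + 5·16 + 2·9 + 5·13 + 4·14 = 221; Σxᵢ² = 71; σ²/τ² = 4/9.
β̂_MAP = 221 / (71 + 4/9) = 221/(643/9) = 1989/643 ≈ 3.093.

β̂_MAP = 3.093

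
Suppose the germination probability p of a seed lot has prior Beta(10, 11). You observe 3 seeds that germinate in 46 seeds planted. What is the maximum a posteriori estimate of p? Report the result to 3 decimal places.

Prior: Beta(10, 11).
Data: 3 successes in 46 trials. The binomial likelihood contributes p^3(1−p)^43, so the posterior is Beta(10+3, 11+43) = Beta(13, 54).
For Beta(a, b) with a, b > 1 the mode is (a−1)/(a+b−2) = 12/65 ≈ 0.185.

p̂_MAP = 0.185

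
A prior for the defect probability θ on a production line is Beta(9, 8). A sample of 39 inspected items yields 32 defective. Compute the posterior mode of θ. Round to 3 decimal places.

θ̂_MAP = 0.741

Prior: Beta(9, 8).
Data: 32 successes in 39 trials. The binomial likelihood contributes θ^32(1−θ)^7, so the posterior is Beta(9+32, 8+7) = Beta(41, 15).
For Beta(a, b) with a, b > 1 the mode is (a−1)/(a+b−2) = 40/54 ≈ 0.741.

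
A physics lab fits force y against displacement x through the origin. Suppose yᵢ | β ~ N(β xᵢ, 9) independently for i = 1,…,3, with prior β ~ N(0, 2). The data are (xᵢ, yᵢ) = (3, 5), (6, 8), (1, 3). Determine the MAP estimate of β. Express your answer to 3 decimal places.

log p(β | y) = −Σ(yᵢ − βxᵢ)²/(2·9) − β²/(2·2) + const.
Setting the derivative to zero: Σxᵢ(yᵢ − βxᵢ)/9 − β/2 = 0, so β = Σxᵢyᵢ / (Σxᵢ² + σ²/τ²).
Σxᵢyᵢ = 3·5 + 6·8 + 1·3 = 66; Σxᵢ² = 46; σ²/τ² = 4.5.
β̂_MAP = 66 / (46 + 4.5) = 66/50.5 ≈ 1.307.

β̂_MAP = 1.307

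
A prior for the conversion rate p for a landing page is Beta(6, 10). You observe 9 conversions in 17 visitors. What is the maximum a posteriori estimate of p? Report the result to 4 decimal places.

p̂_MAP = 0.4516

Prior: Beta(6, 10).
Data: 9 successes in 17 trials. The binomial likelihood contributes p^9(1−p)^8, so the posterior is Beta(6+9, 10+8) = Beta(15, 18).
For Beta(a, b) with a, b > 1 the mode is (a−1)/(a+b−2) = 14/31 ≈ 0.4516.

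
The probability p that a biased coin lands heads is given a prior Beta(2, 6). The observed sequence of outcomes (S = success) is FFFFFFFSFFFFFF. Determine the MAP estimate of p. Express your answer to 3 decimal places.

p̂_MAP = 0.100

Prior: Beta(2, 6).
Data: 1 success in 14 trials (from the sequence). The binomial likelihood contributes p(1−p)^13, so the posterior is Beta(2+1, 6+13) = Beta(3, 19).
For Beta(a, b) with a, b > 1 the mode is (a−1)/(a+b−2) = 2/20 ≈ 0.100.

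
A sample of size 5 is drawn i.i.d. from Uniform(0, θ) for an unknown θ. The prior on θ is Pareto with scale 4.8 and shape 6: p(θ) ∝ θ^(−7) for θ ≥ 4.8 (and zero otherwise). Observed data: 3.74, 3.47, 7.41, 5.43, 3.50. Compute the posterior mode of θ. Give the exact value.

The Uniform(0, θ) likelihood is θ^(−n) for θ ≥ max(xᵢ), zero otherwise. Here max(xᵢ) = 7.41.
Posterior ∝ θ^(−7) · θ^(−5) = θ^(−12) on θ ≥ max(4.8, 7.41) = 7.41.
This density is strictly decreasing in θ, so the posterior mode lies at the lower boundary of the support.

θ̂_MAP = 7.41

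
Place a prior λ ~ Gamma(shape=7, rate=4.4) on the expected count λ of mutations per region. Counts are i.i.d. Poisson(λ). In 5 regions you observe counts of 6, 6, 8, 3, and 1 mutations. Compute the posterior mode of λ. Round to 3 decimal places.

Σxᵢ = 6+6+8+3+1 = 24, with n = 5.
Posterior ∝ λ^6e^(−4.4λ) · λ^24e^(−5λ) = λ^30e^(−9.4λ), i.e. Gamma(shape=31, rate=9.4).
The mode of a Gamma(a, b) with a ≥ 1 (shape–rate) is (a−1)/b = 30/9.4 ≈ 3.191.

λ̂_MAP = 3.191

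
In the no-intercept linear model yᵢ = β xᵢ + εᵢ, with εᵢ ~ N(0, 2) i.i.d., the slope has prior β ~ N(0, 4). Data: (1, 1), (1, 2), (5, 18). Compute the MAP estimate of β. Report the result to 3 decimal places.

log p(β | y) = −Σ(yᵢ − βxᵢ)²/(2·2) − β²/(2·4) + const.
Setting the derivative to zero: Σxᵢ(yᵢ − βxᵢ)/2 − β/4 = 0, so β = Σxᵢyᵢ / (Σxᵢ² + σ²/τ²).
Σxᵢyᵢ = 1·1 + 1·2 + 5·18 = 93; Σxᵢ² = 27; σ²/τ² = 0.5.
β̂_MAP = 93 / (27 + 0.5) = 93/27.5 ≈ 3.382.

β̂_MAP = 3.382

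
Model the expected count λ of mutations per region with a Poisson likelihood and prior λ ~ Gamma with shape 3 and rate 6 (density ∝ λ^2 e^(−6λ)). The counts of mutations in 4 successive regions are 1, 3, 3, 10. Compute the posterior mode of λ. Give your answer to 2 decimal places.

Σxᵢ = 1+3+3+10 = 17, with n = 4.
Posterior ∝ λ^2e^(−6λ) · λ^17e^(−4λ) = λ^19e^(−10λ), i.e. Gamma(shape=20, rate=10).
The mode of a Gamma(a, b) with a ≥ 1 (shape–rate) is (a−1)/b = 19/10 ≈ 1.90.

λ̂_MAP = 1.90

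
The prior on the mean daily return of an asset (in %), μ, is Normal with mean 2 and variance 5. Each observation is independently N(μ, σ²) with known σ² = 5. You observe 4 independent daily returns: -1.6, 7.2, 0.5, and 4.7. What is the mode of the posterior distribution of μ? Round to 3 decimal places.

μ̂_MAP = 2.560

n = 4; x̄ = ((-1.6) + 7.2 + 0.5 + 4.7)/4 = 10.8/4 = 2.7.
For a Normal prior and Normal likelihood with known variance, the posterior is Normal; its mode equals its mean, the precision-weighted average.
Prior precision 1/σ₀² = 1/5 = 0.2; data precision n/σ² = 4/5 = 0.8.
μ̂ = (0.2·2 + 0.8·2.7) / (0.2 + 0.8) = 2.56/1 = 2.560.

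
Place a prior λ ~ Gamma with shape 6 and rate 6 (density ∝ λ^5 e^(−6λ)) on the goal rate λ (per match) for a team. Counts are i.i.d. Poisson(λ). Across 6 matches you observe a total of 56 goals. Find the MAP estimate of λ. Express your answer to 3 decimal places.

λ̂_MAP = 5.083

Σxᵢ = 56, n = 6.
Posterior ∝ λ^5e^(−6λ) · λ^56e^(−6λ) = λ^61e^(−12λ), i.e. Gamma(shape=62, rate=12).
The mode of a Gamma(a, b) with a ≥ 1 (shape–rate) is (a−1)/b = 61/12 ≈ 5.083.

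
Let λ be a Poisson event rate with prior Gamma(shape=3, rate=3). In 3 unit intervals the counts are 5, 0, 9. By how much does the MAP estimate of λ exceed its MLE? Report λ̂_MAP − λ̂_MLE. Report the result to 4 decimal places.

Σxᵢ = 14. Posterior is Gamma(17, 6); MAP = (17−1)/6 = 16/6 ≈ 2.66667.
MLE = x̄ = 14/3 ≈ 4.66667.
Difference = 16/6 − 14/3 = -2 ≈ -2.0000.

MAP − MLE = -2.0000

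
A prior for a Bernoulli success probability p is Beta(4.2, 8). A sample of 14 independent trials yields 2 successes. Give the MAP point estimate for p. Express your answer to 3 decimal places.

Prior: Beta(4.2, 8).
Data: 2 successes in 14 trials. The binomial likelihood contributes p^2(1−p)^12, so the posterior is Beta(4.2+2, 8+12) = Beta(6.2, 20).
For Beta(a, b) with a, b > 1 the mode is (a−1)/(a+b−2) = 5.2/24.2 ≈ 0.215.

p̂_MAP = 0.215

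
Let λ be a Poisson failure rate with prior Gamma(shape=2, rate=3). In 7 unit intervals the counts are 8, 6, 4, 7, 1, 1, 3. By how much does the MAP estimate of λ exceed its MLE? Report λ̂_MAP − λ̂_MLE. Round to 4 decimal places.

Σxᵢ = 30. Posterior is Gamma(32, 10); MAP = (32−1)/10 = 31/10 ≈ 3.10000.
MLE = x̄ = 30/7 ≈ 4.28571.
Difference = 31/10 − 30/7 = -83/70 ≈ -1.1857.

MAP − MLE = -1.1857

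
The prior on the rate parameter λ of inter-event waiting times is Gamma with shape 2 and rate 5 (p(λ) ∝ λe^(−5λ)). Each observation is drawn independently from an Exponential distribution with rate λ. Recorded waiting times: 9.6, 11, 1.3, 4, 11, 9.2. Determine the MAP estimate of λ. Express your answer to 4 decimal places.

The Exponential(rate=λ) likelihood is ∝ λ^n e^(−λΣtᵢ). Here n = 6 and Σtᵢ = 9.6 + 11 + 1.3 + 4 + 11 + 9.2 = 46.1.
Posterior ∝ λe^(−5λ) · λ^6e^(−46.1λ) = λ^7e^(−51.1λ), i.e. Gamma(8, 51.1).
Mode = (a−1)/b = 7/51.1 ≈ 0.1370.

λ̂_MAP = 0.1370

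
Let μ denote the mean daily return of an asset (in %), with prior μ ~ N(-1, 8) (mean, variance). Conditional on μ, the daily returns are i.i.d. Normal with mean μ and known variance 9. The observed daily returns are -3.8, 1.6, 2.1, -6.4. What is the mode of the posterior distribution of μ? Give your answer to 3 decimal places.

n = 4; x̄ = ((-3.8) + 1.6 + 2.1 + (-6.4))/4 = -6.5/4 = -1.625.
For a Normal prior and Normal likelihood with known variance, the posterior is Normal; its mode equals its mean, the precision-weighted average.
Prior precision 1/σ₀² = 1/8 = 0.125; data precision n/σ² = 4/9.
μ̂ = (0.125·(-1) + (4/9)·(-1.625)) / (0.125 + 4/9) = (-61/72)/(41/72) = -61/41 ≈ -1.488.

μ̂_MAP = -1.488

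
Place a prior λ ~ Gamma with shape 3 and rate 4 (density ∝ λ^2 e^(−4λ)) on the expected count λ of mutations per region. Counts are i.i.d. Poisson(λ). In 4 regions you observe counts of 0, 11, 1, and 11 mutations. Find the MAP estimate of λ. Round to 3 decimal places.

Σxᵢ = 0+11+1+11 = 23, with n = 4.
Posterior ∝ λ^2e^(−4λ) · λ^23e^(−4λ) = λ^25e^(−8λ), i.e. Gamma(shape=26, rate=8).
The mode of a Gamma(a, b) with a ≥ 1 (shape–rate) is (a−1)/b = 25/8 ≈ 3.125.

λ̂_MAP = 3.125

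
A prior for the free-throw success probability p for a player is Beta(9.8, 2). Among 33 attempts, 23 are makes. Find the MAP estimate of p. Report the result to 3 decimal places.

p̂_MAP = 0.743

Prior: Beta(9.8, 2).
Data: 23 successes in 33 trials. The binomial likelihood contributes p^23(1−p)^10, so the posterior is Beta(9.8+23, 2+10) = Beta(32.8, 12).
For Beta(a, b) with a, b > 1 the mode is (a−1)/(a+b−2) = 31.8/42.8 ≈ 0.743.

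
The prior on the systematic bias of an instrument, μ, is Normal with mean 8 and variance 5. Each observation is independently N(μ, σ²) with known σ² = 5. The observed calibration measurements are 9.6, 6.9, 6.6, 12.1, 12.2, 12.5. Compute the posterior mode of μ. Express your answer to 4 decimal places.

μ̂_MAP = 9.7000

n = 6; x̄ = (9.6 + 6.9 + 6.6 + 12.1 + 12.2 + 12.5)/6 = 59.9/6 = 599/60 ≈ 9.9833.
For a Normal prior and Normal likelihood with known variance, the posterior is Normal; its mode equals its mean, the precision-weighted average.
Prior precision 1/σ₀² = 1/5 = 0.2; data precision n/σ² = 6/5 = 1.2.
μ̂ = (0.2·8 + 1.2·(599/60)) / (0.2 + 1.2) = 13.58/1.4 = 9.7000.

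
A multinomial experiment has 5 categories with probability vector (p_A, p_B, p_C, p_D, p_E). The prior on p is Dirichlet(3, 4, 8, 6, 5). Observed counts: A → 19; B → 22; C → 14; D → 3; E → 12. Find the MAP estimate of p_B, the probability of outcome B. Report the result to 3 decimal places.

MAP estimate of p_B = 0.275

The posterior is Dirichlet(αᵢ + nᵢ) = Dirichlet(22, 26, 22, 9, 17).
For a Dirichlet(a₁,…,a_K) with all aᵢ > 1, the mode has j-th component (aⱼ − 1)/(Σaᵢ − K).
Here Σaᵢ = 96 and K = 5, so p_B = (26 − 1)/(96 − 5) = 25/91 ≈ 0.275.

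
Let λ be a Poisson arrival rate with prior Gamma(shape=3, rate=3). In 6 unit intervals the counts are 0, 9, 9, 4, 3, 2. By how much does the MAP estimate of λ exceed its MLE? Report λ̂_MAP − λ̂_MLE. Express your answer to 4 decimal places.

MAP − MLE = -1.2778

Σxᵢ = 27. Posterior is Gamma(30, 9); MAP = (30−1)/9 = 29/9 ≈ 3.22222.
MLE = x̄ = 27/6 ≈ 4.50000.
Difference = 29/9 − 27/6 = -23/18 ≈ -1.2778.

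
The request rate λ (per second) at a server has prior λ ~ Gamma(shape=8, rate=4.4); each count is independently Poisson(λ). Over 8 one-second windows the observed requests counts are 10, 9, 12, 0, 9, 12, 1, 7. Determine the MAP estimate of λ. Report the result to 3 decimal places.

λ̂_MAP = 5.403

Σxᵢ = 10+9+12+0+9+12+1+7 = 60, with n = 8.
Posterior ∝ λ^7e^(−4.4λ) · λ^60e^(−8λ) = λ^67e^(−12.4λ), i.e. Gamma(shape=68, rate=12.4).
The mode of a Gamma(a, b) with a ≥ 1 (shape–rate) is (a−1)/b = 67/12.4 ≈ 5.403.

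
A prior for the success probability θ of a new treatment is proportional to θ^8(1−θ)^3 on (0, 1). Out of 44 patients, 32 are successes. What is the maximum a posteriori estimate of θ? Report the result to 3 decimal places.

The prior density ∝ θ^8(1−θ)^3 is the kernel of Beta(9, 4).
Data: 32 successes in 44 trials. The binomial likelihood contributes θ^32(1−θ)^12, so the posterior is Beta(9+32, 4+12) = Beta(41, 16).
For Beta(a, b) with a, b > 1 the mode is (a−1)/(a+b−2) = 40/55 ≈ 0.727.

θ̂_MAP = 0.727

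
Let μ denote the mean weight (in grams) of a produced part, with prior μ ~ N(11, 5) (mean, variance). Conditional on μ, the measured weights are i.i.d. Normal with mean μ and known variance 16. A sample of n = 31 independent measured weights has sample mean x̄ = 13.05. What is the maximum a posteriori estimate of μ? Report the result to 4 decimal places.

n = 31, x̄ = 13.05.
For a Normal prior and Normal likelihood with known variance, the posterior is Normal; its mode equals its mean, the precision-weighted average.
Prior precision 1/σ₀² = 1/5 = 0.2; data precision n/σ² = 31/16 = 1.9375.
μ̂ = (0.2·11 + 1.9375·13.05) / (0.2 + 1.9375) = 27.484375/2.1375 = 8795/684 ≈ 12.8582.

μ̂_MAP = 12.8582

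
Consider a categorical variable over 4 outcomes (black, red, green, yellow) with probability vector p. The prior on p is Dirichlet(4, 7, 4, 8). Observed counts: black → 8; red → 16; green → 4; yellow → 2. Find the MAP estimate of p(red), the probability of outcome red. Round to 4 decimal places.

The posterior is Dirichlet(αᵢ + nᵢ) = Dirichlet(12, 23, 8, 10).
For a Dirichlet(a₁,…,a_K) with all aᵢ > 1, the mode has j-th component (aⱼ − 1)/(Σaᵢ − K).
Here Σaᵢ = 53 and K = 4, so p(red) = (23 − 1)/(53 − 4) = 22/49 ≈ 0.4490.

MAP estimate of p(red) = 0.4490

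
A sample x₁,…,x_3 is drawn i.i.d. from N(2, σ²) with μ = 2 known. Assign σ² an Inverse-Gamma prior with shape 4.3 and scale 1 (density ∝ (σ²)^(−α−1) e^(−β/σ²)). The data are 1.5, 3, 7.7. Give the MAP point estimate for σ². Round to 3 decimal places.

Sum of squared deviations about the known mean: SS = (1.5−2)² + (3−2)² + (7.7−2)² = 33.74.
The Normal likelihood contributes (σ²)^(−n/2) exp(−SS/(2σ²)), so the posterior is Inverse-Gamma(α + n/2, β + SS/2) = Inverse-Gamma(5.8, 17.87).
The mode of Inverse-Gamma(a, b) is b/(a+1) = 17.87/6.8 ≈ 2.628.

σ̂²_MAP = 2.628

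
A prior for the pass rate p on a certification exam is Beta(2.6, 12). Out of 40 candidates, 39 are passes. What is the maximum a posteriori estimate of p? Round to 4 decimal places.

Prior: Beta(2.6, 12).
Data: 39 successes in 40 trials. The binomial likelihood contributes p^39(1−p)^1, so the posterior is Beta(2.6+39, 12+1) = Beta(41.6, 13).
For Beta(a, b) with a, b > 1 the mode is (a−1)/(a+b−2) = 40.6/52.6 ≈ 0.7719.

p̂_MAP = 0.7719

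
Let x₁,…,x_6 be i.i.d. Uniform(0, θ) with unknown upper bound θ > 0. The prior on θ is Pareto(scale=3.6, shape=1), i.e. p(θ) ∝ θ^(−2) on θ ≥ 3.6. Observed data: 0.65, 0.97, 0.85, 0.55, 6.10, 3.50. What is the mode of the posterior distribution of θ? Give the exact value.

The Uniform(0, θ) likelihood is θ^(−n) for θ ≥ max(xᵢ), zero otherwise. Here max(xᵢ) = 6.10.
Posterior ∝ θ^(−2) · θ^(−6) = θ^(−8) on θ ≥ max(3.6, 6.10) = 6.10.
This density is strictly decreasing in θ, so the posterior mode lies at the lower boundary of the support.

θ̂_MAP = 6.10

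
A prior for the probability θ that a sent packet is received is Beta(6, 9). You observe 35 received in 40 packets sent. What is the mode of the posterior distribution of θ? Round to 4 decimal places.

θ̂_MAP = 0.7547

Prior: Beta(6, 9).
Data: 35 successes in 40 trials. The binomial likelihood contributes θ^35(1−θ)^5, so the posterior is Beta(6+35, 9+5) = Beta(41, 14).
For Beta(a, b) with a, b > 1 the mode is (a−1)/(a+b−2) = 40/53 ≈ 0.7547.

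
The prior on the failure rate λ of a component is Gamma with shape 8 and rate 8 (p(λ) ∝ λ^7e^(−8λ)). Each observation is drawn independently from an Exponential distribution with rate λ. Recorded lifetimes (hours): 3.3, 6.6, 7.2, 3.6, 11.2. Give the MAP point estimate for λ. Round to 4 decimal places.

λ̂_MAP = 0.3008

The Exponential(rate=λ) likelihood is ∝ λ^n e^(−λΣtᵢ). Here n = 5 and Σtᵢ = 3.3 + 6.6 + 7.2 + 3.6 + 11.2 = 31.9.
Posterior ∝ λ^7e^(−8λ) · λ^5e^(−31.9λ) = λ^12e^(−39.9λ), i.e. Gamma(13, 39.9).
Mode = (a−1)/b = 12/39.9 ≈ 0.3008.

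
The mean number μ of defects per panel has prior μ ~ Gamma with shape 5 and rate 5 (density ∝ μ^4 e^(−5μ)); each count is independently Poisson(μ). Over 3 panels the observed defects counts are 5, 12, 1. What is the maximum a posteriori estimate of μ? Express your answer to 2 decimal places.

μ̂_MAP = 2.75

Σxᵢ = 5+12+1 = 18, with n = 3.
Posterior ∝ μ^4e^(−5μ) · μ^18e^(−3μ) = μ^22e^(−8μ), i.e. Gamma(shape=23, rate=8).
The mode of a Gamma(a, b) with a ≥ 1 (shape–rate) is (a−1)/b = 22/8 ≈ 2.75.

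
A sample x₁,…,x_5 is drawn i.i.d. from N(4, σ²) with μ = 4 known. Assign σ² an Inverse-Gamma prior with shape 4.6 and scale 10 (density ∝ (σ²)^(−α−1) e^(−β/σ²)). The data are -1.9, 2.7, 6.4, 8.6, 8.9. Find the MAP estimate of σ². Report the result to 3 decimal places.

Sum of squared deviations about the known mean: SS = (-1.9−4)² + (2.7−4)² + (6.4−4)² + (8.6−4)² + (8.9−4)² = 87.43.
The Normal likelihood contributes (σ²)^(−n/2) exp(−SS/(2σ²)), so the posterior is Inverse-Gamma(α + n/2, β + SS/2) = Inverse-Gamma(7.1, 53.715).
The mode of Inverse-Gamma(a, b) is b/(a+1) = 53.715/8.1 ≈ 6.631.

σ̂²_MAP = 6.631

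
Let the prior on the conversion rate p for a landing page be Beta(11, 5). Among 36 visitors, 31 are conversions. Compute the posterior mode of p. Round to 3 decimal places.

p̂_MAP = 0.820

Prior: Beta(11, 5).
Data: 31 successes in 36 trials. The binomial likelihood contributes p^31(1−p)^5, so the posterior is Beta(11+31, 5+5) = Beta(42, 10).
For Beta(a, b) with a, b > 1 the mode is (a−1)/(a+b−2) = 41/50 ≈ 0.820.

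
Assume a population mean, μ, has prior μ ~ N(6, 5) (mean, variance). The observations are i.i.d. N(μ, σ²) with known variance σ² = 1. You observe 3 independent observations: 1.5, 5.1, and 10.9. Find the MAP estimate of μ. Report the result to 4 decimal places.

n = 3; x̄ = (1.5 + 5.1 + 10.9)/3 = 17.5/3 = 35/6 ≈ 5.8333.
For a Normal prior and Normal likelihood with known variance, the posterior is Normal; its mode equals its mean, the precision-weighted average.
Prior precision 1/σ₀² = 1/5 = 0.2; data precision n/σ² = 3/1 = 3.
μ̂ = (0.2·6 + 3·(35/6)) / (0.2 + 3) = 18.7/3.2 = 5.84375 ≈ 5.8438.

μ̂_MAP = 5.8438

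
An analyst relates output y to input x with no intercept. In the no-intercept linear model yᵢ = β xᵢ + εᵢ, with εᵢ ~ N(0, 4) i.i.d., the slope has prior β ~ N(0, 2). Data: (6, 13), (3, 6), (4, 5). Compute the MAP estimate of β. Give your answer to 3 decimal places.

β̂_MAP = 1.841

log p(β | y) = −Σ(yᵢ − βxᵢ)²/(2·4) − β²/(2·2) + const.
Setting the derivative to zero: Σxᵢ(yᵢ − βxᵢ)/4 − β/2 = 0, so β = Σxᵢyᵢ / (Σxᵢ² + σ²/τ²).
Σxᵢyᵢ = 6·13 + 3·6 + 4·5 = 116; Σxᵢ² = 61; σ²/τ² = 2.
β̂_MAP = 116 / (61 + 2) = 116/63 ≈ 1.841.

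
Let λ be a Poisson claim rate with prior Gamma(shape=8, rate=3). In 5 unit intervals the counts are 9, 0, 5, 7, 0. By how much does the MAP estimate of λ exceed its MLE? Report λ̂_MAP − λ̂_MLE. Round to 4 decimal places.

Σxᵢ = 21. Posterior is Gamma(29, 8); MAP = (29−1)/8 = 28/8 ≈ 3.50000.
MLE = x̄ = 21/5 ≈ 4.20000.
Difference = 28/8 − 21/5 = -7/10 ≈ -0.7000.

MAP − MLE = -0.7000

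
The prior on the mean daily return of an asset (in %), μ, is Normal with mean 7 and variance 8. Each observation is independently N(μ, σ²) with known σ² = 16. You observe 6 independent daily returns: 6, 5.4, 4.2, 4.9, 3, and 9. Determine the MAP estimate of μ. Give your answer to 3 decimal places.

μ̂_MAP = 5.813

n = 6; x̄ = (6 + 5.4 + 4.2 + 4.9 + 3 + 9)/6 = 32.5/6 = 65/12 ≈ 5.4167.
For a Normal prior and Normal likelihood with known variance, the posterior is Normal; its mode equals its mean, the precision-weighted average.
Prior precision 1/σ₀² = 1/8 = 0.125; data precision n/σ² = 6/16 = 0.375.
μ̂ = (0.125·7 + 0.375·(65/12)) / (0.125 + 0.375) = 2.90625/0.5 = 5.8125 ≈ 5.813.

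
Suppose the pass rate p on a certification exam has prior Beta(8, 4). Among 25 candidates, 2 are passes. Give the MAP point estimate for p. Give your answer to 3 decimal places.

p̂_MAP = 0.257

Prior: Beta(8, 4).
Data: 2 successes in 25 trials. The binomial likelihood contributes p^2(1−p)^23, so the posterior is Beta(8+2, 4+23) = Beta(10, 27).
For Beta(a, b) with a, b > 1 the mode is (a−1)/(a+b−2) = 9/35 ≈ 0.257.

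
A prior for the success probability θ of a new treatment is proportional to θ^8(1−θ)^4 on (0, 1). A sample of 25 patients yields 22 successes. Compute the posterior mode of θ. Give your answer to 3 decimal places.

The prior density ∝ θ^8(1−θ)^4 is the kernel of Beta(9, 5).
Data: 22 successes in 25 trials. The binomial likelihood contributes θ^22(1−θ)^3, so the posterior is Beta(9+22, 5+3) = Beta(31, 8).
For Beta(a, b) with a, b > 1 the mode is (a−1)/(a+b−2) = 30/37 ≈ 0.811.

θ̂_MAP = 0.811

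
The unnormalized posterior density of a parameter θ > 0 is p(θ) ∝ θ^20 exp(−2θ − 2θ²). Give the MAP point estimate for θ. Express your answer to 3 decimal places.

θ̂_MAP = 2.000

ℓ'(θ) = 20/θ − 2 − 4θ. Setting this to zero and multiplying by θ: 4θ² + 2θ − 20 = 0.
θ = (−2 + √(2² + 4·4·20)) / (2·4) = (−2 + √324) / 8 = (−2 + 18)/8 = 2.
ℓ''(θ) = −20/θ² − 4 < 0, confirming a maximum.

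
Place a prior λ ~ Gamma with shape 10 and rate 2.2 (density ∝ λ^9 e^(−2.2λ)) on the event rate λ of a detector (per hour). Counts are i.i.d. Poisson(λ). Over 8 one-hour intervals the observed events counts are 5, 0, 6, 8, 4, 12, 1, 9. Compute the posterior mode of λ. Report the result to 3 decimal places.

λ̂_MAP = 5.294

Σxᵢ = 5+0+6+8+4+12+1+9 = 45, with n = 8.
Posterior ∝ λ^9e^(−2.2λ) · λ^45e^(−8λ) = λ^54e^(−10.2λ), i.e. Gamma(shape=55, rate=10.2).
The mode of a Gamma(a, b) with a ≥ 1 (shape–rate) is (a−1)/b = 54/10.2 ≈ 5.294.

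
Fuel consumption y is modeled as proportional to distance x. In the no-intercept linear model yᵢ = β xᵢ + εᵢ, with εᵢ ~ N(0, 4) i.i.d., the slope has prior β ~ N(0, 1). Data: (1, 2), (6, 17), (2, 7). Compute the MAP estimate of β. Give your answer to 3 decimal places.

log p(β | y) = −Σ(yᵢ − βxᵢ)²/(2·4) − β²/(2·1) + const.
Setting the derivative to zero: Σxᵢ(yᵢ − βxᵢ)/4 − β/1 = 0, so β = Σxᵢyᵢ / (Σxᵢ² + σ²/τ²).
Σxᵢyᵢ = 1·2 + 6·17 + 2·7 = 118; Σxᵢ² = 41; σ²/τ² = 4.
β̂_MAP = 118 / (41 + 4) = 118/45 ≈ 2.622.

β̂_MAP = 2.622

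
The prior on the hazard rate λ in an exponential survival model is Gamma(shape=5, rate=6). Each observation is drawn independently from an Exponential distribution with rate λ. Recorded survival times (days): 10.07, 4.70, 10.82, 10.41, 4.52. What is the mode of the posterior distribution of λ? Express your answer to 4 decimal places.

λ̂_MAP = 0.1935

The Exponential(rate=λ) likelihood is ∝ λ^n e^(−λΣtᵢ). Here n = 5 and Σtᵢ = 10.07 + 4.70 + 10.82 + 10.41 + 4.52 = 40.52.
Posterior ∝ λ^4e^(−6λ) · λ^5e^(−40.52λ) = λ^9e^(−46.52λ), i.e. Gamma(10, 46.52).
Mode = (a−1)/b = 9/46.52 ≈ 0.1935.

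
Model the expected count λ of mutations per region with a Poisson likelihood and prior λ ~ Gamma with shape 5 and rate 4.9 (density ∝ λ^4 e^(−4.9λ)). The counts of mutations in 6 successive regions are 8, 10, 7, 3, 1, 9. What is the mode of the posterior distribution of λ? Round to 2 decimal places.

λ̂_MAP = 3.85

Σxᵢ = 8+10+7+3+1+9 = 38, with n = 6.
Posterior ∝ λ^4e^(−4.9λ) · λ^38e^(−6λ) = λ^42e^(−10.9λ), i.e. Gamma(shape=43, rate=10.9).
The mode of a Gamma(a, b) with a ≥ 1 (shape–rate) is (a−1)/b = 42/10.9 ≈ 3.85.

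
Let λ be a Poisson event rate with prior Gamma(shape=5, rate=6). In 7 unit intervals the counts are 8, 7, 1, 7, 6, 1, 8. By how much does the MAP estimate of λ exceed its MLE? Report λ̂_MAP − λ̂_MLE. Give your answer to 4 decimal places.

MAP − MLE = -2.1978

Σxᵢ = 38. Posterior is Gamma(43, 13); MAP = (43−1)/13 = 42/13 ≈ 3.23077.
MLE = x̄ = 38/7 ≈ 5.42857.
Difference = 42/13 − 38/7 = -200/91 ≈ -2.1978.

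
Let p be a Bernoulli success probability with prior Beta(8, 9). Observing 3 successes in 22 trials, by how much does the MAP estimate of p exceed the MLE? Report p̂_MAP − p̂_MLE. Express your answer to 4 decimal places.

MAP − MLE = 0.1339

Posterior is Beta(11, 28); MAP = (11−1)/(39−2) = 10/37 ≈ 0.27027.
MLE ignores the prior: p̂_MLE = k/n = 3/22 ≈ 0.13636.
Difference = 10/37 − 3/22 = 109/814 ≈ 0.1339.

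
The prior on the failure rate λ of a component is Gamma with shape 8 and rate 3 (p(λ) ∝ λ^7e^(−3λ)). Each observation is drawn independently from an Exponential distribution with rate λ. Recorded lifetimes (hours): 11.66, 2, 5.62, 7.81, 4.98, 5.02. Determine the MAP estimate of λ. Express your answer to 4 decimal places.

The Exponential(rate=λ) likelihood is ∝ λ^n e^(−λΣtᵢ). Here n = 6 and Σtᵢ = 11.66 + 2 + 5.62 + 7.81 + 4.98 + 5.02 = 37.09.
Posterior ∝ λ^7e^(−3λ) · λ^6e^(−37.09λ) = λ^13e^(−40.09λ), i.e. Gamma(14, 40.09).
Mode = (a−1)/b = 13/40.09 ≈ 0.3243.

λ̂_MAP = 0.3243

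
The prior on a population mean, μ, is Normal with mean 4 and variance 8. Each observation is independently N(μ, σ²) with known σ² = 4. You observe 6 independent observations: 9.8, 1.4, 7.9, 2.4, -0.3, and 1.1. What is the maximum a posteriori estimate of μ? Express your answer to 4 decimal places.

n = 6; x̄ = (9.8 + 1.4 + 7.9 + 2.4 + (-0.3) + 1.1)/6 = 22.3/6 = 223/60 ≈ 3.7167.
For a Normal prior and Normal likelihood with known variance, the posterior is Normal; its mode equals its mean, the precision-weighted average.
Prior precision 1/σ₀² = 1/8 = 0.125; data precision n/σ² = 6/4 = 1.5.
μ̂ = (0.125·4 + 1.5·(223/60)) / (0.125 + 1.5) = 6.075/1.625 = 243/65 ≈ 3.7385.

μ̂_MAP = 3.7385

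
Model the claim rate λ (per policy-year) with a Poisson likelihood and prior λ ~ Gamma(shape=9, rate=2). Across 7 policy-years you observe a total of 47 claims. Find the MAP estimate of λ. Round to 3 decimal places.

λ̂_MAP = 6.111

Σxᵢ = 47, n = 7.
Posterior ∝ λ^8e^(−2λ) · λ^47e^(−7λ) = λ^55e^(−9λ), i.e. Gamma(shape=56, rate=9).
The mode of a Gamma(a, b) with a ≥ 1 (shape–rate) is (a−1)/b = 55/9 ≈ 6.111.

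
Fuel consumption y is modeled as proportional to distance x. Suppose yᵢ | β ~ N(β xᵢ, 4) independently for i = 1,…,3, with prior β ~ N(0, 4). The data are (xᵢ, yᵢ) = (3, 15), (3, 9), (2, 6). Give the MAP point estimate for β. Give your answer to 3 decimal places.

β̂_MAP = 3.652

log p(β | y) = −Σ(yᵢ − βxᵢ)²/(2·4) − β²/(2·4) + const.
Setting the derivative to zero: Σxᵢ(yᵢ − βxᵢ)/4 − β/4 = 0, so β = Σxᵢyᵢ / (Σxᵢ² + σ²/τ²).
Σxᵢyᵢ = 3·15 + 3·9 + 2·6 = 84; Σxᵢ² = 22; σ²/τ² = 1.
β̂_MAP = 84 / (22 + 1) = 84/23 ≈ 3.652.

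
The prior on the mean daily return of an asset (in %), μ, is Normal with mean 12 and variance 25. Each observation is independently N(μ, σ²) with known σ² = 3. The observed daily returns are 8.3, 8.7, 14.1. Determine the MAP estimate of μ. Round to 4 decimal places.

n = 3; x̄ = (8.3 + 8.7 + 14.1)/3 = 31.1/3 = 311/30 ≈ 10.3667.
For a Normal prior and Normal likelihood with known variance, the posterior is Normal; its mode equals its mean, the precision-weighted average.
Prior precision 1/σ₀² = 1/25 = 0.04; data precision n/σ² = 3/3 = 1.
μ̂ = (0.04·12 + 1·(311/30)) / (0.04 + 1) = (1627/150)/1.04 = 1627/156 ≈ 10.4295.

μ̂_MAP = 10.4295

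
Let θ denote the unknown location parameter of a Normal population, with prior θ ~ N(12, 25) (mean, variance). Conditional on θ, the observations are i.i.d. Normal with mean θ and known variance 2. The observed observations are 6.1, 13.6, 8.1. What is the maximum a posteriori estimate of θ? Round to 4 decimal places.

n = 3; x̄ = (6.1 + 13.6 + 8.1)/3 = 27.8/3 = 139/15 ≈ 9.2667.
For a Normal prior and Normal likelihood with known variance, the posterior is Normal; its mode equals its mean, the precision-weighted average.
Prior precision 1/σ₀² = 1/25 = 0.04; data precision n/σ² = 3/2 = 1.5.
θ̂ = (0.04·12 + 1.5·(139/15)) / (0.04 + 1.5) = 14.38/1.54 = 719/77 ≈ 9.3377.

θ̂_MAP = 9.3377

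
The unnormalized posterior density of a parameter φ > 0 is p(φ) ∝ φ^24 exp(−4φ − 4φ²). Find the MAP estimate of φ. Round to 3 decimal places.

φ̂_MAP = 1.500

ℓ'(φ) = 24/φ − 4 − 8φ. Setting this to zero and multiplying by φ: 8φ² + 4φ − 24 = 0.
φ = (−4 + √(4² + 4·8·24)) / (2·8) = (−4 + √784) / 16 = (−4 + 28)/16 = 3/2.
ℓ''(φ) = −24/φ² − 8 < 0, confirming a maximum.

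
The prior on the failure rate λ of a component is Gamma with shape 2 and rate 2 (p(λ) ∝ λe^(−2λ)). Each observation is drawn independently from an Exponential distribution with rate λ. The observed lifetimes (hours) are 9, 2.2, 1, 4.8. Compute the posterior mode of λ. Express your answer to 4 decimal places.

The Exponential(rate=λ) likelihood is ∝ λ^n e^(−λΣtᵢ). Here n = 4 and Σtᵢ = 9 + 2.2 + 1 + 4.8 = 17.
Posterior ∝ λe^(−2λ) · λ^4e^(−17λ) = λ^5e^(−19λ), i.e. Gamma(6, 19).
Mode = (a−1)/b = 5/19 ≈ 0.2632.

λ̂_MAP = 0.2632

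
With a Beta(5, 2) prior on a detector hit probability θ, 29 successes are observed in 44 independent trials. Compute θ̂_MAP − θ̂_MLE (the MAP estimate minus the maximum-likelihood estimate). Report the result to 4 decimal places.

MAP − MLE = 0.0144

Posterior is Beta(34, 17); MAP = (34−1)/(51−2) = 33/49 ≈ 0.67347.
MLE ignores the prior: θ̂_MLE = k/n = 29/44 ≈ 0.65909.
Difference = 33/49 − 29/44 = 31/2156 ≈ 0.0144.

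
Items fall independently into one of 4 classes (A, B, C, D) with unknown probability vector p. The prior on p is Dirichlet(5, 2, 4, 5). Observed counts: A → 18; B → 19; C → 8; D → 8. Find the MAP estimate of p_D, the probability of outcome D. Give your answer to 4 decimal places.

MAP estimate of p_D = 0.1846

The posterior is Dirichlet(αᵢ + nᵢ) = Dirichlet(23, 21, 12, 13).
For a Dirichlet(a₁,…,a_K) with all aᵢ > 1, the mode has j-th component (aⱼ − 1)/(Σaᵢ − K).
Here Σaᵢ = 69 and K = 4, so p_D = (13 − 1)/(69 − 4) = 12/65 ≈ 0.1846.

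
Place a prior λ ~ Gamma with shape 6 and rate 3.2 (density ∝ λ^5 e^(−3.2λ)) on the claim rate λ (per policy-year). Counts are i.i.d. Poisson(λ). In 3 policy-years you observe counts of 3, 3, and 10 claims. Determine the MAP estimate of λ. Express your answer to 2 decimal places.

λ̂_MAP = 3.39

Σxᵢ = 3+3+10 = 16, with n = 3.
Posterior ∝ λ^5e^(−3.2λ) · λ^16e^(−3λ) = λ^21e^(−6.2λ), i.e. Gamma(shape=22, rate=6.2).
The mode of a Gamma(a, b) with a ≥ 1 (shape–rate) is (a−1)/b = 21/6.2 ≈ 3.39.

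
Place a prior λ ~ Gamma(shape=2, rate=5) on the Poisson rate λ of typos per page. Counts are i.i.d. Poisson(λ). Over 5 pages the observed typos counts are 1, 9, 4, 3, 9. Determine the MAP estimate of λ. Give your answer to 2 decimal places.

λ̂_MAP = 2.70

Σxᵢ = 1+9+4+3+9 = 26, with n = 5.
Posterior ∝ λe^(−5λ) · λ^26e^(−5λ) = λ^27e^(−10λ), i.e. Gamma(shape=28, rate=10).
The mode of a Gamma(a, b) with a ≥ 1 (shape–rate) is (a−1)/b = 27/10 ≈ 2.70.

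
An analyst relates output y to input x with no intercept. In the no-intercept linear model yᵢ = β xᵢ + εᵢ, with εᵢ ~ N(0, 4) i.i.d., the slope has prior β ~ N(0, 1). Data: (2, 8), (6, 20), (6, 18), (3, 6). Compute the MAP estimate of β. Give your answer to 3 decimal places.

β̂_MAP = 2.944

log p(β | y) = −Σ(yᵢ − βxᵢ)²/(2·4) − β²/(2·1) + const.
Setting the derivative to zero: Σxᵢ(yᵢ − βxᵢ)/4 − β/1 = 0, so β = Σxᵢyᵢ / (Σxᵢ² + σ²/τ²).
Σxᵢyᵢ = 2·8 + 6·20 + 6·18 + 3·6 = 262; Σxᵢ² = 85; σ²/τ² = 4.
β̂_MAP = 262 / (85 + 4) = 262/89 ≈ 2.944.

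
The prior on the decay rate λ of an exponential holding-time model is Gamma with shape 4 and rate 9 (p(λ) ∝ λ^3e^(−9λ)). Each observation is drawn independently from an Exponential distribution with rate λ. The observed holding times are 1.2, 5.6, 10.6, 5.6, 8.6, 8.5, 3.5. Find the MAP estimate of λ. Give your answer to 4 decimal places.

The Exponential(rate=λ) likelihood is ∝ λ^n e^(−λΣtᵢ). Here n = 7 and Σtᵢ = 1.2 + 5.6 + 10.6 + 5.6 + 8.6 + 8.5 + 3.5 = 43.6.
Posterior ∝ λ^3e^(−9λ) · λ^7e^(−43.6λ) = λ^10e^(−52.6λ), i.e. Gamma(11, 52.6).
Mode = (a−1)/b = 10/52.6 ≈ 0.1901.

λ̂_MAP = 0.1901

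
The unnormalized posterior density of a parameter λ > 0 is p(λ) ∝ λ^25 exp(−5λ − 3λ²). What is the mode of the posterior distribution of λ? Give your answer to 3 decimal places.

λ̂_MAP = 1.667

ℓ'(λ) = 25/λ − 5 − 6λ. Setting this to zero and multiplying by λ: 6λ² + 5λ − 25 = 0.
λ = (−5 + √(5² + 4·6·25)) / (2·6) = (−5 + √625) / 12 = (−5 + 25)/12 = 5/3.
ℓ''(λ) = −25/λ² − 6 < 0, confirming a maximum.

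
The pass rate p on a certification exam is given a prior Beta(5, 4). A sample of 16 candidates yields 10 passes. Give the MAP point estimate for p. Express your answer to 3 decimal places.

Prior: Beta(5, 4).
Data: 10 successes in 16 trials. The binomial likelihood contributes p^10(1−p)^6, so the posterior is Beta(5+10, 4+6) = Beta(15, 10).
For Beta(a, b) with a, b > 1 the mode is (a−1)/(a+b−2) = 14/23 ≈ 0.609.

p̂_MAP = 0.609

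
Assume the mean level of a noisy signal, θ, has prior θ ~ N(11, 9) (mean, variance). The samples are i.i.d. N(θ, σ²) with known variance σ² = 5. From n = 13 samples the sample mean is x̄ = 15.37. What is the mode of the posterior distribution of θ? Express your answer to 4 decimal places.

θ̂_MAP = 15.1909

n = 13, x̄ = 15.37.
For a Normal prior and Normal likelihood with known variance, the posterior is Normal; its mode equals its mean, the precision-weighted average.
Prior precision 1/σ₀² = 1/9; data precision n/σ² = 13/5 = 2.6.
θ̂ = ((1/9)·11 + 2.6·15.37) / (1/9 + 2.6) = (185329/4500)/(122/45) = 185329/12200 ≈ 15.1909.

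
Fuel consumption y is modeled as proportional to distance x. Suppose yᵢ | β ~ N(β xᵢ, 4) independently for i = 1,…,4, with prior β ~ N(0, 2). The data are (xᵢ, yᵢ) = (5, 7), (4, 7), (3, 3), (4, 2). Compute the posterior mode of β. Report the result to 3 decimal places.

log p(β | y) = −Σ(yᵢ − βxᵢ)²/(2·4) − β²/(2·2) + const.
Setting the derivative to zero: Σxᵢ(yᵢ − βxᵢ)/4 − β/2 = 0, so β = Σxᵢyᵢ / (Σxᵢ² + σ²/τ²).
Σxᵢyᵢ = 5·7 + 4·7 + 3·3 + 4·2 = 80; Σxᵢ² = 66; σ²/τ² = 2.
β̂_MAP = 80 / (66 + 2) = 80/68 ≈ 1.176.

β̂_MAP = 1.176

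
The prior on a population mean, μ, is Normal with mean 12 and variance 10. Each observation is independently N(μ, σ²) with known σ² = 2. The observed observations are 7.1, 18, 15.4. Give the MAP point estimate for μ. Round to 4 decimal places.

n = 3; x̄ = (7.1 + 18 + 15.4)/3 = 40.5/3 = 13.5.
For a Normal prior and Normal likelihood with known variance, the posterior is Normal; its mode equals its mean, the precision-weighted average.
Prior precision 1/σ₀² = 1/10 = 0.1; data precision n/σ² = 3/2 = 1.5.
μ̂ = (0.1·12 + 1.5·13.5) / (0.1 + 1.5) = 21.45/1.6 = 13.40625 ≈ 13.4063.

μ̂_MAP = 13.4063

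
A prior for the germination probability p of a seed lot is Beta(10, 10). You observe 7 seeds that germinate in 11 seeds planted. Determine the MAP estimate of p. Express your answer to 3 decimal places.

p̂_MAP = 0.552

Prior: Beta(10, 10).
Data: 7 successes in 11 trials. The binomial likelihood contributes p^7(1−p)^4, so the posterior is Beta(10+7, 10+4) = Beta(17, 14).
For Beta(a, b) with a, b > 1 the mode is (a−1)/(a+b−2) = 16/29 ≈ 0.552.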